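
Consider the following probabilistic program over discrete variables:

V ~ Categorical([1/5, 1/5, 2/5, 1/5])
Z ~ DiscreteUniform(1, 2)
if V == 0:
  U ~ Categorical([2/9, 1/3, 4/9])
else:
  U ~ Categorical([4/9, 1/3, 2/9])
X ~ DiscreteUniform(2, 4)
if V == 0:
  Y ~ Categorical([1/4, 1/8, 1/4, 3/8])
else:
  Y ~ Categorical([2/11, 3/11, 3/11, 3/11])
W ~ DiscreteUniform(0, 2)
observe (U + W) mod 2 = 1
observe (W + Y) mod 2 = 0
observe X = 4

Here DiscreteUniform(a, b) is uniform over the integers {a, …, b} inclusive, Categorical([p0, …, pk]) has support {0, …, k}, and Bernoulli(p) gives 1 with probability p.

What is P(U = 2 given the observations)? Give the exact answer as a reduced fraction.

Enumerate traces; 64 have nonzero weight after conditioning:
  (V=0, Z=1, U=0, X=4, Y=1, W=1) weight 1/3240
  (V=0, Z=1, U=0, X=4, Y=3, W=1) weight 1/1080
  (V=0, Z=1, U=1, X=4, Y=0, W=0) weight 1/1080
  (V=0, Z=1, U=1, X=4, Y=0, W=2) weight 1/1080
  (V=0, Z=1, U=1, X=4, Y=2, W=0) weight 1/1080
  (V=0, Z=1, U=1, X=4, Y=2, W=2) weight 1/1080
  (V=0, Z=1, U=2, X=4, Y=1, W=1) weight 1/1620
  (V=0, Z=1, U=2, X=4, Y=3, W=1) weight 1/540
  … 56 more
Group by U:
  weight(U=0) = 107/4455
  weight(U=1) = 17/495
  weight(U=2) = 14/891
Total weight = 107/4455 + 17/495 + 14/891 = 2/27
P(U=0 | obs) = 107/4455 / 2/27 = 107/330
P(U=1 | obs) = 17/495 / 2/27 = 51/110
P(U=2 | obs) = 14/891 / 2/27 = 7/33

P(U = 2 | obs) = 7/33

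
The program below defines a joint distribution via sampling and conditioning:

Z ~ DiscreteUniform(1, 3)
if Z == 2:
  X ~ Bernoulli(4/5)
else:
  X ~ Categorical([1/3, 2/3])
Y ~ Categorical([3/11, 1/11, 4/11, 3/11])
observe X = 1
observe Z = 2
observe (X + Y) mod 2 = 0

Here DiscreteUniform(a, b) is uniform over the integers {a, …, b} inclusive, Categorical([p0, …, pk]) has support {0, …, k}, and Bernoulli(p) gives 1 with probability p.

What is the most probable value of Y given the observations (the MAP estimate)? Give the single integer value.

Enumerate traces; 2 have nonzero weight after conditioning:
  (Z=2, X=1, Y=1) weight 4/165
  (Z=2, X=1, Y=3) weight 4/55
Group by Y:
  weight(Y=1) = 4/165
  weight(Y=3) = 4/55
Total weight = 4/165 + 4/55 = 16/165
P(Y=1 | obs) = 4/165 / 16/165 = 1/4
P(Y=3 | obs) = 4/55 / 16/165 = 3/4
argmax = 3

argmax_v P(Y = v | obs) = 3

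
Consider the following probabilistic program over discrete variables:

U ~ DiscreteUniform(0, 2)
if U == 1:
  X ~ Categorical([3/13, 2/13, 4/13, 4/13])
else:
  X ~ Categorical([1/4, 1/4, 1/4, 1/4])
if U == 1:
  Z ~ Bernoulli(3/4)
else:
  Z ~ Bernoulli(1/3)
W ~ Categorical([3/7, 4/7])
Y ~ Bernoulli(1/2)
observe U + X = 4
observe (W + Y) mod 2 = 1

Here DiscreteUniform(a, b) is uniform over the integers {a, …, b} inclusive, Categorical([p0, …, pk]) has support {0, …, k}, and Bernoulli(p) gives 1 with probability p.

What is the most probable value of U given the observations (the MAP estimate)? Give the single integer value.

Enumerate traces; 8 have nonzero weight after conditioning:
  (U=1, X=3, Z=0, W=0, Y=1) weight 1/182
  (U=1, X=3, Z=0, W=1, Y=0) weight 2/273
  (U=1, X=3, Z=1, W=0, Y=1) weight 3/182
  (U=1, X=3, Z=1, W=1, Y=0) weight 2/91
  (U=2, X=2, Z=0, W=0, Y=1) weight 1/84
  (U=2, X=2, Z=0, W=1, Y=0) weight 1/63
  (U=2, X=2, Z=1, W=0, Y=1) weight 1/168
  (U=2, X=2, Z=1, W=1, Y=0) weight 1/126
Group by U:
  weight(U=1) = 2/39
  weight(U=2) = 1/24
Total weight = 2/39 + 1/24 = 29/312
P(U=1 | obs) = 2/39 / 29/312 = 16/29
P(U=2 | obs) = 1/24 / 29/312 = 13/29
argmax = 1

argmax_v P(U = v | obs) = 1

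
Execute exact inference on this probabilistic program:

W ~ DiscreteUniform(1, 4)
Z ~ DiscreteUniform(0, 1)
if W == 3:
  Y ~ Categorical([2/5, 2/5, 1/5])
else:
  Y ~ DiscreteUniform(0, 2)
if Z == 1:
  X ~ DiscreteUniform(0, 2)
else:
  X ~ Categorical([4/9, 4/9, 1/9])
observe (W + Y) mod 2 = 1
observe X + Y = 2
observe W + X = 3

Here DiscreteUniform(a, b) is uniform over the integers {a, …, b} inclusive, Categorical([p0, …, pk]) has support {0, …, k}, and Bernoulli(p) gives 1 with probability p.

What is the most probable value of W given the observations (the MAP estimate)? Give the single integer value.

Enumerate traces; 6 have nonzero weight after conditioning:
  (W=1, Z=0, Y=0, X=2) weight 1/216
  (W=1, Z=1, Y=0, X=2) weight 1/72
  (W=2, Z=0, Y=1, X=1) weight 1/54
  (W=2, Z=1, Y=1, X=1) weight 1/72
  (W=3, Z=0, Y=2, X=0) weight 1/90
  (W=3, Z=1, Y=2, X=0) weight 1/120
Group by W:
  weight(W=1) = 1/54
  weight(W=2) = 7/216
  weight(W=3) = 7/360
Total weight = 1/54 + 7/216 + 7/360 = 19/270
P(W=1 | obs) = 1/54 / 19/270 = 5/19
P(W=2 | obs) = 7/216 / 19/270 = 35/76
P(W=3 | obs) = 7/360 / 19/270 = 21/76
argmax = 2

argmax_v P(W = v | obs) = 2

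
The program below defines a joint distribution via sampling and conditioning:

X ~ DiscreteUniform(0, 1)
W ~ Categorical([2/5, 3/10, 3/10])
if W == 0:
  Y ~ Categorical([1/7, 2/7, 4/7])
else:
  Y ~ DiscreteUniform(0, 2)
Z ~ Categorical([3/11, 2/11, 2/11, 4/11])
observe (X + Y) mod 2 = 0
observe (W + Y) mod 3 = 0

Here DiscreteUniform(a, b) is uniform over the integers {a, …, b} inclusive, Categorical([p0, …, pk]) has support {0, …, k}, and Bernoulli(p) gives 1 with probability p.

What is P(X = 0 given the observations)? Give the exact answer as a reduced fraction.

Enumerate traces; 12 have nonzero weight after conditioning:
  (X=0, W=0, Y=0, Z=0) weight 3/385
  (X=0, W=0, Y=0, Z=1) weight 2/385
  (X=0, W=0, Y=0, Z=2) weight 2/385
  (X=0, W=0, Y=0, Z=3) weight 4/385
  (X=0, W=1, Y=2, Z=0) weight 3/220
  (X=0, W=1, Y=2, Z=1) weight 1/110
  (X=0, W=1, Y=2, Z=2) weight 1/110
  (X=0, W=1, Y=2, Z=3) weight 1/55
  (X=1, W=2, Y=1, Z=0) weight 3/220
  … 3 more
Group by X:
  weight(X=0) = 11/140
  weight(X=1) = 1/20
Total weight = 11/140 + 1/20 = 9/70
P(X=0 | obs) = 11/140 / 9/70 = 11/18
P(X=1 | obs) = 1/20 / 9/70 = 7/18

P(X = 0 | obs) = 11/18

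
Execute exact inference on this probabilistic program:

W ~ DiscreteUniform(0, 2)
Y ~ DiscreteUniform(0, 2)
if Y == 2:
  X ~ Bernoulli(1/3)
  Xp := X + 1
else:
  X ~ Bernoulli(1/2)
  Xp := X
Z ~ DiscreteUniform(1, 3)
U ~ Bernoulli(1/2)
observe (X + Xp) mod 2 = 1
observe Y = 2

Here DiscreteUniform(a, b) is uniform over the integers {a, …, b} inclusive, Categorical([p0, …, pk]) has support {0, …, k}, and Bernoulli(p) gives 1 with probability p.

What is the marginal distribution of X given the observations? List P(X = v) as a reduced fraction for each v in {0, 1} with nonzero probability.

Enumerate traces; 36 have nonzero weight after conditioning:
  (W=0, Y=2, X=0, Z=1, U=0) weight 1/81
  (W=0, Y=2, X=0, Z=1, U=1) weight 1/81
  (W=0, Y=2, X=0, Z=2, U=0) weight 1/81
  (W=0, Y=2, X=0, Z=2, U=1) weight 1/81
  (W=0, Y=2, X=0, Z=3, U=0) weight 1/81
  (W=0, Y=2, X=0, Z=3, U=1) weight 1/81
  (W=0, Y=2, X=1, Z=1, U=0) weight 1/162
  (W=0, Y=2, X=1, Z=1, U=1) weight 1/162
  … 28 more
Group by X:
  weight(X=0) = 2/9
  weight(X=1) = 1/9
Total weight = 2/9 + 1/9 = 1/3
P(X=0 | obs) = 2/9 / 1/3 = 2/3
P(X=1 | obs) = 1/9 / 1/3 = 1/3

P(X=0) = 2/3, P(X=1) = 1/3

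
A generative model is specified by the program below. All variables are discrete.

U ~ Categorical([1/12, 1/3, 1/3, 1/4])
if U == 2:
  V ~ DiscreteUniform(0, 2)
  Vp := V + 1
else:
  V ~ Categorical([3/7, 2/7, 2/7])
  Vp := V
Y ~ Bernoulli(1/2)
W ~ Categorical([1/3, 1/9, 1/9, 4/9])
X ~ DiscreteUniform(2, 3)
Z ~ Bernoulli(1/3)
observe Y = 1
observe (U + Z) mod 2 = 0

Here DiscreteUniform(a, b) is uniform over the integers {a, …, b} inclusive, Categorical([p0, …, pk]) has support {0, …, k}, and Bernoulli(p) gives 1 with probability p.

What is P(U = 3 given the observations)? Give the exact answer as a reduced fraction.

P(U = 3 | obs) = 3/17

Enumerate traces; 96 have nonzero weight after conditioning:
  (U=0, V=0, Y=1, W=0, X=2, Z=0) weight 1/504
  (U=0, V=0, Y=1, W=0, X=3, Z=0) weight 1/504
  (U=0, V=0, Y=1, W=1, X=2, Z=0) weight 1/1512
  (U=0, V=0, Y=1, W=1, X=3, Z=0) weight 1/1512
  (U=0, V=0, Y=1, W=2, X=2, Z=0) weight 1/1512
  (U=0, V=0, Y=1, W=2, X=3, Z=0) weight 1/1512
  (U=0, V=0, Y=1, W=3, X=2, Z=0) weight 1/378
  (U=0, V=0, Y=1, W=3, X=3, Z=0) weight 1/378
  (U=1, V=0, Y=1, W=0, X=2, Z=1) weight 1/252
  (U=2, V=0, Y=1, W=0, X=2, Z=0) weight 1/162
  … 86 more
Group by U:
  weight(U=0) = 1/36
  weight(U=1) = 1/18
  weight(U=2) = 1/9
  weight(U=3) = 1/24
Total weight = 1/36 + 1/18 + 1/9 + 1/24 = 17/72
P(U=0 | obs) = 1/36 / 17/72 = 2/17
P(U=1 | obs) = 1/18 / 17/72 = 4/17
P(U=2 | obs) = 1/9 / 17/72 = 8/17
P(U=3 | obs) = 1/24 / 17/72 = 3/17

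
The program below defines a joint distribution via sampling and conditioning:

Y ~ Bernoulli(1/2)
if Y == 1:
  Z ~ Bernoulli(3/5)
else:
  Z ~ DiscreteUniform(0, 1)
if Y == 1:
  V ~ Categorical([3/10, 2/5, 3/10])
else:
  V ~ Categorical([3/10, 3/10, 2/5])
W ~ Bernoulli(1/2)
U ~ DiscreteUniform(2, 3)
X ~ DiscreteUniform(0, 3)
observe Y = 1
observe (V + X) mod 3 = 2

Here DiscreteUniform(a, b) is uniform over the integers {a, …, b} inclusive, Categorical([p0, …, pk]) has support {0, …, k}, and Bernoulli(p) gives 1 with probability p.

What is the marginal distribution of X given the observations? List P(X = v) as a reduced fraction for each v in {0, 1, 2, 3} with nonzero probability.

P(X=0) = 3/13, P(X=1) = 4/13, P(X=2) = 3/13, P(X=3) = 3/13

Enumerate traces; 32 have nonzero weight after conditioning:
  (Y=1, Z=0, V=0, W=0, U=2, X=2) weight 3/800
  (Y=1, Z=0, V=0, W=0, U=3, X=2) weight 3/800
  (Y=1, Z=0, V=0, W=1, U=2, X=2) weight 3/800
  (Y=1, Z=0, V=0, W=1, U=3, X=2) weight 3/800
  (Y=1, Z=0, V=1, W=0, U=2, X=1) weight 1/200
  (Y=1, Z=0, V=1, W=0, U=3, X=1) weight 1/200
  (Y=1, Z=0, V=1, W=1, U=2, X=1) weight 1/200
  (Y=1, Z=0, V=1, W=1, U=3, X=1) weight 1/200
  (Y=1, Z=0, V=2, W=0, U=2, X=0) weight 3/800
  (Y=1, Z=0, V=2, W=0, U=2, X=3) weight 3/800
  … 22 more
Group by X:
  weight(X=0) = 3/80
  weight(X=1) = 1/20
  weight(X=2) = 3/80
  weight(X=3) = 3/80
Total weight = 3/80 + 1/20 + 3/80 + 3/80 = 13/80
P(X=0 | obs) = 3/80 / 13/80 = 3/13
P(X=1 | obs) = 1/20 / 13/80 = 4/13
P(X=2 | obs) = 3/80 / 13/80 = 3/13
P(X=3 | obs) = 3/80 / 13/80 = 3/13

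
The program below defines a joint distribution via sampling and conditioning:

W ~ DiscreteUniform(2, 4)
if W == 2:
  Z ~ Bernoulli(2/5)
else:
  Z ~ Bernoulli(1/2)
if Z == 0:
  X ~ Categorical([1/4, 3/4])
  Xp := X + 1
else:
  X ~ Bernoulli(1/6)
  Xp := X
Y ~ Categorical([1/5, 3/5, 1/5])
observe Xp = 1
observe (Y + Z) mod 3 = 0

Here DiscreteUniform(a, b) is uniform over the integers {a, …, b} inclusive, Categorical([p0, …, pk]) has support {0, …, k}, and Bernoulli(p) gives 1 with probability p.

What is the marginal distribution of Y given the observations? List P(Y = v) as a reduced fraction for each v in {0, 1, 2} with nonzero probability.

Enumerate traces; 6 have nonzero weight after conditioning:
  (W=2, Z=0, X=0, Y=0) weight 1/100
  (W=2, Z=1, X=1, Y=2) weight 1/225
  (W=3, Z=0, X=0, Y=0) weight 1/120
  (W=3, Z=1, X=1, Y=2) weight 1/180
  (W=4, Z=0, X=0, Y=0) weight 1/120
  (W=4, Z=1, X=1, Y=2) weight 1/180
Group by Y:
  weight(Y=0) = 2/75
  weight(Y=2) = 7/450
Total weight = 2/75 + 7/450 = 19/450
P(Y=0 | obs) = 2/75 / 19/450 = 12/19
P(Y=2 | obs) = 7/450 / 19/450 = 7/19

P(Y=0) = 12/19, P(Y=2) = 7/19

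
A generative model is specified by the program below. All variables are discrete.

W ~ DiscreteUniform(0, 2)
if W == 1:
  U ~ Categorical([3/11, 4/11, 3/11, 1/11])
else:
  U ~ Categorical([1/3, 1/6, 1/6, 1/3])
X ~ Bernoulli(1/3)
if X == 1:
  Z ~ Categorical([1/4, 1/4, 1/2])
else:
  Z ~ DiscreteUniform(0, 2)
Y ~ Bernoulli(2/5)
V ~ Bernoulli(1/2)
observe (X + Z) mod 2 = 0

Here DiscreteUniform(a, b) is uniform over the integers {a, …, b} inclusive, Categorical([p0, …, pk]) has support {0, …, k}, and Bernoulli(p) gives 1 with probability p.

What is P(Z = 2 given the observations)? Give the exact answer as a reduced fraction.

P(Z = 2 | obs) = 8/19

Enumerate traces; 144 have nonzero weight after conditioning:
  (W=0, U=0, X=0, Z=0, Y=0, V=0) weight 1/135
  (W=0, U=0, X=0, Z=0, Y=0, V=1) weight 1/135
  (W=0, U=0, X=0, Z=0, Y=1, V=0) weight 2/405
  (W=0, U=0, X=0, Z=0, Y=1, V=1) weight 2/405
  (W=0, U=0, X=0, Z=2, Y=0, V=0) weight 1/135
  (W=0, U=0, X=0, Z=2, Y=0, V=1) weight 1/135
  (W=0, U=0, X=0, Z=2, Y=1, V=0) weight 2/405
  (W=0, U=0, X=0, Z=2, Y=1, V=1) weight 2/405
  (W=0, U=0, X=1, Z=1, Y=0, V=0) weight 1/360
  … 135 more
Group by Z:
  weight(Z=0) = 2/9
  weight(Z=1) = 1/12
  weight(Z=2) = 2/9
Total weight = 2/9 + 1/12 + 2/9 = 19/36
P(Z=0 | obs) = 2/9 / 19/36 = 8/19
P(Z=1 | obs) = 1/12 / 19/36 = 3/19
P(Z=2 | obs) = 2/9 / 19/36 = 8/19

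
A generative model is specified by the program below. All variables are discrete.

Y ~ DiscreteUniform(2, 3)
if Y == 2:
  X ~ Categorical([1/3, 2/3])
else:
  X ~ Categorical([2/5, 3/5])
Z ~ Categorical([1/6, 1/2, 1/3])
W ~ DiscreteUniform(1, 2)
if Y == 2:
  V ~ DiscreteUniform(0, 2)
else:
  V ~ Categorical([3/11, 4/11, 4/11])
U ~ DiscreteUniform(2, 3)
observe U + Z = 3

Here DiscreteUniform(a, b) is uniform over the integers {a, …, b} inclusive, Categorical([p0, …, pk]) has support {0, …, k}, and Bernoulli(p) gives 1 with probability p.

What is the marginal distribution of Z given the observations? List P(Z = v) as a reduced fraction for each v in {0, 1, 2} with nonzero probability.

Enumerate traces; 48 have nonzero weight after conditioning:
  (Y=2, X=0, Z=0, W=1, V=0, U=3) weight 1/432
  (Y=2, X=0, Z=0, W=1, V=1, U=3) weight 1/432
  (Y=2, X=0, Z=0, W=1, V=2, U=3) weight 1/432
  (Y=2, X=0, Z=0, W=2, V=0, U=3) weight 1/432
  (Y=2, X=0, Z=0, W=2, V=1, U=3) weight 1/432
  (Y=2, X=0, Z=0, W=2, V=2, U=3) weight 1/432
  (Y=2, X=0, Z=1, W=1, V=0, U=2) weight 1/144
  (Y=2, X=0, Z=1, W=1, V=1, U=2) weight 1/144
  … 40 more
Group by Z:
  weight(Z=0) = 1/12
  weight(Z=1) = 1/4
Total weight = 1/12 + 1/4 = 1/3
P(Z=0 | obs) = 1/12 / 1/3 = 1/4
P(Z=1 | obs) = 1/4 / 1/3 = 3/4

P(Z=0) = 1/4, P(Z=1) = 3/4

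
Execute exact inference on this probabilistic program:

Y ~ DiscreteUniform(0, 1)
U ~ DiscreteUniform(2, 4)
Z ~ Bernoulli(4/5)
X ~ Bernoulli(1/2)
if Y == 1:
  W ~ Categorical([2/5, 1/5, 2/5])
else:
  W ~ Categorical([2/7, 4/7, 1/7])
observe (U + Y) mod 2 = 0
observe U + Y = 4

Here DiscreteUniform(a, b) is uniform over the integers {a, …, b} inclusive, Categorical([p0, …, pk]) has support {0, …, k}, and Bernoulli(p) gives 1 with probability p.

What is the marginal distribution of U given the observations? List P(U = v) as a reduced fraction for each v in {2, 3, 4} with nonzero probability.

P(U=3) = 1/2, P(U=4) = 1/2

Enumerate traces; 24 have nonzero weight after conditioning:
  (Y=0, U=4, Z=0, X=0, W=0) weight 1/210
  (Y=0, U=4, Z=0, X=0, W=1) weight 1/105
  (Y=0, U=4, Z=0, X=0, W=2) weight 1/420
  (Y=0, U=4, Z=0, X=1, W=0) weight 1/210
  (Y=0, U=4, Z=0, X=1, W=1) weight 1/105
  (Y=0, U=4, Z=0, X=1, W=2) weight 1/420
  (Y=0, U=4, Z=1, X=0, W=0) weight 2/105
  (Y=0, U=4, Z=1, X=0, W=1) weight 4/105
  (Y=1, U=3, Z=0, X=0, W=0) weight 1/150
  … 15 more
Group by U:
  weight(U=3) = 1/6
  weight(U=4) = 1/6
Total weight = 1/6 + 1/6 = 1/3
P(U=3 | obs) = 1/6 / 1/3 = 1/2
P(U=4 | obs) = 1/6 / 1/3 = 1/2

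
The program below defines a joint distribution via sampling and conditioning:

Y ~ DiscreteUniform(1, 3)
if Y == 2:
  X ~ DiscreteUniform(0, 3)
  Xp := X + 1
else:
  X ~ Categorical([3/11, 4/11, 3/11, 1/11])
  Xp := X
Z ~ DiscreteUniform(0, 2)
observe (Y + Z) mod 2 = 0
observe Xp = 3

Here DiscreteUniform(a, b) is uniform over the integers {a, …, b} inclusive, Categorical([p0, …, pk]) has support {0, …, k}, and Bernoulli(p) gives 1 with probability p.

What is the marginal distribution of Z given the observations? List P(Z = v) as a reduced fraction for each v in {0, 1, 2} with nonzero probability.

Enumerate traces; 4 have nonzero weight after conditioning:
  (Y=1, X=3, Z=1) weight 1/99
  (Y=2, X=2, Z=0) weight 1/36
  (Y=2, X=2, Z=2) weight 1/36
  (Y=3, X=3, Z=1) weight 1/99
Group by Z:
  weight(Z=0) = 1/36
  weight(Z=1) = 2/99
  weight(Z=2) = 1/36
Total weight = 1/36 + 2/99 + 1/36 = 5/66
P(Z=0 | obs) = 1/36 / 5/66 = 11/30
P(Z=1 | obs) = 2/99 / 5/66 = 4/15
P(Z=2 | obs) = 1/36 / 5/66 = 11/30

P(Z=0) = 11/30, P(Z=1) = 4/15, P(Z=2) = 11/30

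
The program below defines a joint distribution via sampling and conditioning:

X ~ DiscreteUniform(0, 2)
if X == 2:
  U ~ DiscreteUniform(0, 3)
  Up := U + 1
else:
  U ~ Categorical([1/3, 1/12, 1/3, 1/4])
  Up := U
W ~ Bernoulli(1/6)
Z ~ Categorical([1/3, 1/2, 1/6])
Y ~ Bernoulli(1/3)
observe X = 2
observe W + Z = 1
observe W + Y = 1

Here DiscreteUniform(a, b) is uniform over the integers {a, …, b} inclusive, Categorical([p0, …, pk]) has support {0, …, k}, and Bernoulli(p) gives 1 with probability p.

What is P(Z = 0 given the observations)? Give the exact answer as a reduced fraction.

Enumerate traces; 8 have nonzero weight after conditioning:
  (X=2, U=0, W=0, Z=1, Y=1) weight 5/432
  (X=2, U=0, W=1, Z=0, Y=0) weight 1/324
  (X=2, U=1, W=0, Z=1, Y=1) weight 5/432
  (X=2, U=1, W=1, Z=0, Y=0) weight 1/324
  (X=2, U=2, W=0, Z=1, Y=1) weight 5/432
  (X=2, U=2, W=1, Z=0, Y=0) weight 1/324
  (X=2, U=3, W=0, Z=1, Y=1) weight 5/432
  (X=2, U=3, W=1, Z=0, Y=0) weight 1/324
Group by Z:
  weight(Z=0) = 1/81
  weight(Z=1) = 5/108
Total weight = 1/81 + 5/108 = 19/324
P(Z=0 | obs) = 1/81 / 19/324 = 4/19
P(Z=1 | obs) = 5/108 / 19/324 = 15/19

P(Z = 0 | obs) = 4/19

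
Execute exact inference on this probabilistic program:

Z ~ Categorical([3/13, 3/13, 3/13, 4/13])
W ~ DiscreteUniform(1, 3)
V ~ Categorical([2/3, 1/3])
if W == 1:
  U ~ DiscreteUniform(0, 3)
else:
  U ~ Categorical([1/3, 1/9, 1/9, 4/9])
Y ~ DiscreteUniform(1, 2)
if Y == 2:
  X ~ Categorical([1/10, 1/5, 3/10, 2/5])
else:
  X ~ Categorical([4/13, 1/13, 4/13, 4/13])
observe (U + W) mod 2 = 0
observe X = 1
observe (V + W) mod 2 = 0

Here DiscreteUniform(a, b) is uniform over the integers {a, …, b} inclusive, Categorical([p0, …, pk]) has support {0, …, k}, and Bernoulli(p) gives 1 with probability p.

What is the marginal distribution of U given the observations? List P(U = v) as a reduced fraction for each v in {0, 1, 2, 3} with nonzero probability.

Enumerate traces; 48 have nonzero weight after conditioning:
  (Z=0, W=1, V=1, U=1, Y=1, X=1) weight 1/4056
  (Z=0, W=1, V=1, U=1, Y=2, X=1) weight 1/1560
  (Z=0, W=1, V=1, U=3, Y=1, X=1) weight 1/4056
  (Z=0, W=1, V=1, U=3, Y=2, X=1) weight 1/1560
  (Z=0, W=2, V=0, U=0, Y=1, X=1) weight 1/1521
  (Z=0, W=2, V=0, U=0, Y=2, X=1) weight 1/585
  (Z=0, W=2, V=0, U=2, Y=1, X=1) weight 1/4563
  (Z=0, W=2, V=0, U=2, Y=2, X=1) weight 1/1755
  … 40 more
Group by U:
  weight(U=0) = 2/195
  weight(U=1) = 1/180
  weight(U=2) = 2/585
  weight(U=3) = 5/468
Total weight = 2/195 + 1/180 + 2/585 + 5/468 = 7/234
P(U=0 | obs) = 2/195 / 7/234 = 12/35
P(U=1 | obs) = 1/180 / 7/234 = 13/70
P(U=2 | obs) = 2/585 / 7/234 = 4/35
P(U=3 | obs) = 5/468 / 7/234 = 5/14

P(U=0) = 12/35, P(U=1) = 13/70, P(U=2) = 4/35, P(U=3) = 5/14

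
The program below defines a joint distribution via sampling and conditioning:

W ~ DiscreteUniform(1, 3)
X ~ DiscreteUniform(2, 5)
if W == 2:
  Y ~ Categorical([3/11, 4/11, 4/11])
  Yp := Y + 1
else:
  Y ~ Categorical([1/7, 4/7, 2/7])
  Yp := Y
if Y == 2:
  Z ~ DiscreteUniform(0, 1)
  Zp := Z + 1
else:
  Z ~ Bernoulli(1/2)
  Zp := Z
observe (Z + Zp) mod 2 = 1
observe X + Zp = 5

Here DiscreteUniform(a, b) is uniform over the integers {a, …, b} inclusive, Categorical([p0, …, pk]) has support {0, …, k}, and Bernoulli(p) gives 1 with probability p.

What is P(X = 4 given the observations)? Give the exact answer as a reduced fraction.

P(X = 4 | obs) = 1/2

Enumerate traces; 6 have nonzero weight after conditioning:
  (W=1, X=3, Y=2, Z=1) weight 1/84
  (W=1, X=4, Y=2, Z=0) weight 1/84
  (W=2, X=3, Y=2, Z=1) weight 1/66
  (W=2, X=4, Y=2, Z=0) weight 1/66
  (W=3, X=3, Y=2, Z=1) weight 1/84
  (W=3, X=4, Y=2, Z=0) weight 1/84
Group by X:
  weight(X=3) = 3/77
  weight(X=4) = 3/77
Total weight = 3/77 + 3/77 = 6/77
P(X=3 | obs) = 3/77 / 6/77 = 1/2
P(X=4 | obs) = 3/77 / 6/77 = 1/2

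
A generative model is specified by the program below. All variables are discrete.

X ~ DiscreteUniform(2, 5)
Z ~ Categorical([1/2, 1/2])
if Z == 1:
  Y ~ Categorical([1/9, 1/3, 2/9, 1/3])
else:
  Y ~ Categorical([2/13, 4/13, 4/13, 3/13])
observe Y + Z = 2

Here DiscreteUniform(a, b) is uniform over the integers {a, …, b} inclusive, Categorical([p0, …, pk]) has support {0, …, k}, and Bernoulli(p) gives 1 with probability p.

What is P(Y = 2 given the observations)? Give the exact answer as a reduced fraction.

P(Y = 2 | obs) = 12/25

Enumerate traces; 8 have nonzero weight after conditioning:
  (X=2, Z=0, Y=2) weight 1/26
  (X=2, Z=1, Y=1) weight 1/24
  (X=3, Z=0, Y=2) weight 1/26
  (X=3, Z=1, Y=1) weight 1/24
  (X=4, Z=0, Y=2) weight 1/26
  (X=4, Z=1, Y=1) weight 1/24
  (X=5, Z=0, Y=2) weight 1/26
  (X=5, Z=1, Y=1) weight 1/24
Group by Y:
  weight(Y=1) = 1/6
  weight(Y=2) = 2/13
Total weight = 1/6 + 2/13 = 25/78
P(Y=1 | obs) = 1/6 / 25/78 = 13/25
P(Y=2 | obs) = 2/13 / 25/78 = 12/25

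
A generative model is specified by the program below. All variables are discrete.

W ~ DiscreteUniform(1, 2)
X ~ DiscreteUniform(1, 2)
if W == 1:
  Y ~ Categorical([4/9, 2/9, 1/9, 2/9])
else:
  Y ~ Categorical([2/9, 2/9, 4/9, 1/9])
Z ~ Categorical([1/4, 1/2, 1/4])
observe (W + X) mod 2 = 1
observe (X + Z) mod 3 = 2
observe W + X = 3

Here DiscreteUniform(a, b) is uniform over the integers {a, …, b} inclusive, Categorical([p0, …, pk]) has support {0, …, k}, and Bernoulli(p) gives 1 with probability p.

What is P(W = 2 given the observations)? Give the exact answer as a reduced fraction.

Enumerate traces; 8 have nonzero weight after conditioning:
  (W=1, X=2, Y=0, Z=0) weight 1/36
  (W=1, X=2, Y=1, Z=0) weight 1/72
  (W=1, X=2, Y=2, Z=0) weight 1/144
  (W=1, X=2, Y=3, Z=0) weight 1/72
  (W=2, X=1, Y=0, Z=1) weight 1/36
  (W=2, X=1, Y=1, Z=1) weight 1/36
  (W=2, X=1, Y=2, Z=1) weight 1/18
  (W=2, X=1, Y=3, Z=1) weight 1/72
Group by W:
  weight(W=1) = 1/16
  weight(W=2) = 1/8
Total weight = 1/16 + 1/8 = 3/16
P(W=1 | obs) = 1/16 / 3/16 = 1/3
P(W=2 | obs) = 1/8 / 3/16 = 2/3

P(W = 2 | obs) = 2/3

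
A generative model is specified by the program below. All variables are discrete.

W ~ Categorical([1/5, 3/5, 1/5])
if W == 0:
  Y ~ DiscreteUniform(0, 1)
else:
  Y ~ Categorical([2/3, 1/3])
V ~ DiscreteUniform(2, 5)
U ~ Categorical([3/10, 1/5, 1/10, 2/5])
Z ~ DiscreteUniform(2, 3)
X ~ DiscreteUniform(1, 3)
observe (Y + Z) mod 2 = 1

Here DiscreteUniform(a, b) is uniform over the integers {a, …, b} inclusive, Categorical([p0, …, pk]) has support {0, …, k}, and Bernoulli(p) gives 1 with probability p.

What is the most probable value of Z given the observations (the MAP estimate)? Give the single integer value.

argmax_v P(Z = v | obs) = 3

Enumerate traces; 288 have nonzero weight after conditioning:
  (W=0, Y=0, V=2, U=0, Z=3, X=1) weight 1/800
  (W=0, Y=0, V=2, U=0, Z=3, X=2) weight 1/800
  (W=0, Y=0, V=2, U=0, Z=3, X=3) weight 1/800
  (W=0, Y=0, V=2, U=1, Z=3, X=1) weight 1/1200
  (W=0, Y=0, V=2, U=1, Z=3, X=2) weight 1/1200
  (W=0, Y=0, V=2, U=1, Z=3, X=3) weight 1/1200
  (W=0, Y=0, V=2, U=2, Z=3, X=1) weight 1/2400
  (W=0, Y=0, V=2, U=2, Z=3, X=2) weight 1/2400
  (W=0, Y=1, V=2, U=0, Z=2, X=1) weight 1/800
  … 279 more
Group by Z:
  weight(Z=2) = 11/60
  weight(Z=3) = 19/60
Total weight = 11/60 + 19/60 = 1/2
P(Z=2 | obs) = 11/60 / 1/2 = 11/30
P(Z=3 | obs) = 19/60 / 1/2 = 19/30
argmax = 3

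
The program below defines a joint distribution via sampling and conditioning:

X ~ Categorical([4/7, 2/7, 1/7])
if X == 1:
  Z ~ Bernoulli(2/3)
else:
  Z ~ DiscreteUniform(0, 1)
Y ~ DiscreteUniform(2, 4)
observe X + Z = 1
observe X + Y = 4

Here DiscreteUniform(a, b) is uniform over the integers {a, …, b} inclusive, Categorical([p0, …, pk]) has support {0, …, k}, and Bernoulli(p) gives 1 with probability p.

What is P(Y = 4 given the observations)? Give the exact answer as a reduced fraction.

Enumerate traces; 2 have nonzero weight after conditioning:
  (X=0, Z=1, Y=4) weight 2/21
  (X=1, Z=0, Y=3) weight 2/63
Group by Y:
  weight(Y=3) = 2/63
  weight(Y=4) = 2/21
Total weight = 2/63 + 2/21 = 8/63
P(Y=3 | obs) = 2/63 / 8/63 = 1/4
P(Y=4 | obs) = 2/21 / 8/63 = 3/4

P(Y = 4 | obs) = 3/4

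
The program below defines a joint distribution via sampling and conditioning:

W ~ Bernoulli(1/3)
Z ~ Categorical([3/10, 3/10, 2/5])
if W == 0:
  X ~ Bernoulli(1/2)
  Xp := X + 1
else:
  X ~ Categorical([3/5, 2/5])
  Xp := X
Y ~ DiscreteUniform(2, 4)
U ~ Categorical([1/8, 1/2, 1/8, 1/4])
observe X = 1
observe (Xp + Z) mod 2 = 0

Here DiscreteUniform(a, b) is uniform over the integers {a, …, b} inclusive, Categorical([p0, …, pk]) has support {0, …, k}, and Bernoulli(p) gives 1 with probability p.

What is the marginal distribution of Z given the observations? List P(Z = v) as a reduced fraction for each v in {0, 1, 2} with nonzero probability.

P(Z=0) = 15/41, P(Z=1) = 6/41, P(Z=2) = 20/41

Enumerate traces; 36 have nonzero weight after conditioning:
  (W=0, Z=0, X=1, Y=2, U=0) weight 1/240
  (W=0, Z=0, X=1, Y=2, U=1) weight 1/60
  (W=0, Z=0, X=1, Y=2, U=2) weight 1/240
  (W=0, Z=0, X=1, Y=2, U=3) weight 1/120
  (W=0, Z=0, X=1, Y=3, U=0) weight 1/240
  (W=0, Z=0, X=1, Y=3, U=1) weight 1/60
  (W=0, Z=0, X=1, Y=3, U=2) weight 1/240
  (W=0, Z=0, X=1, Y=3, U=3) weight 1/120
  (W=0, Z=2, X=1, Y=2, U=0) weight 1/180
  (W=1, Z=1, X=1, Y=2, U=0) weight 1/600
  … 26 more
Group by Z:
  weight(Z=0) = 1/10
  weight(Z=1) = 1/25
  weight(Z=2) = 2/15
Total weight = 1/10 + 1/25 + 2/15 = 41/150
P(Z=0 | obs) = 1/10 / 41/150 = 15/41
P(Z=1 | obs) = 1/25 / 41/150 = 6/41
P(Z=2 | obs) = 2/15 / 41/150 = 20/41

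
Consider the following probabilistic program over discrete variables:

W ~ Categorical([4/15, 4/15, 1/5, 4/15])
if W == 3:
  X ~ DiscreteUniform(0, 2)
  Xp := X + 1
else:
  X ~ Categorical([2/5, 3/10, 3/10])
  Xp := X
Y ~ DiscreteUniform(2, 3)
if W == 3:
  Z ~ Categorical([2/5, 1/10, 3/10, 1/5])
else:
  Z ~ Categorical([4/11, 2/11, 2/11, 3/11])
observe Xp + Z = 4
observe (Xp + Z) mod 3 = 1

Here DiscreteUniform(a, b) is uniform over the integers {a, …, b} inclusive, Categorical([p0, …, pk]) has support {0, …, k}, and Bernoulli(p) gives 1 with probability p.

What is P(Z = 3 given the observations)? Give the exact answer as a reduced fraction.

Enumerate traces; 18 have nonzero weight after conditioning:
  (W=0, X=1, Y=2, Z=3) weight 3/275
  (W=0, X=1, Y=3, Z=3) weight 3/275
  (W=0, X=2, Y=2, Z=2) weight 2/275
  (W=0, X=2, Y=3, Z=2) weight 2/275
  (W=1, X=1, Y=2, Z=3) weight 3/275
  (W=1, X=1, Y=3, Z=3) weight 3/275
  (W=1, X=2, Y=2, Z=2) weight 2/275
  (W=1, X=2, Y=3, Z=2) weight 2/275
  (W=3, X=2, Y=2, Z=1) weight 1/225
  … 9 more
Group by Z:
  weight(Z=1) = 2/225
  weight(Z=2) = 1/15
  weight(Z=3) = 7/90
Total weight = 2/225 + 1/15 + 7/90 = 23/150
P(Z=1 | obs) = 2/225 / 23/150 = 4/69
P(Z=2 | obs) = 1/15 / 23/150 = 10/23
P(Z=3 | obs) = 7/90 / 23/150 = 35/69

P(Z = 3 | obs) = 35/69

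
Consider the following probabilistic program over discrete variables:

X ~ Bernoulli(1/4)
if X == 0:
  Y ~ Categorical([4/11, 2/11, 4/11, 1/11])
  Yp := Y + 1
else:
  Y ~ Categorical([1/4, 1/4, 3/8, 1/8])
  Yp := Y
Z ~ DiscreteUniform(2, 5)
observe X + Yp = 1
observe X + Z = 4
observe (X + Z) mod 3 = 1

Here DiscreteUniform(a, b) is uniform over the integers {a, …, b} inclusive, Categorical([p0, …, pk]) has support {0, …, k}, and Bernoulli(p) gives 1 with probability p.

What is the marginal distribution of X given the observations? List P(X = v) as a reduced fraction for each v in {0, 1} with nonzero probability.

Enumerate traces; 2 have nonzero weight after conditioning:
  (X=0, Y=0, Z=4) weight 3/44
  (X=1, Y=0, Z=3) weight 1/64
Group by X:
  weight(X=0) = 3/44
  weight(X=1) = 1/64
Total weight = 3/44 + 1/64 = 59/704
P(X=0 | obs) = 3/44 / 59/704 = 48/59
P(X=1 | obs) = 1/64 / 59/704 = 11/59

P(X=0) = 48/59, P(X=1) = 11/59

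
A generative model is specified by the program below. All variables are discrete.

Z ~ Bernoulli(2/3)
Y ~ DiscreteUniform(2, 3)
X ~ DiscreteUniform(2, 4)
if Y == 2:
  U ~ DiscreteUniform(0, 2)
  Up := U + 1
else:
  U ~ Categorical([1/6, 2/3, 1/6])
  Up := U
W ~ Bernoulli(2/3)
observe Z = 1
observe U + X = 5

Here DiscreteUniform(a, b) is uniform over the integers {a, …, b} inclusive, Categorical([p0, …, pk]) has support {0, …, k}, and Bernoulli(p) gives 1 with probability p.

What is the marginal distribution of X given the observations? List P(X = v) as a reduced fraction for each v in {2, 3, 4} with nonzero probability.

P(X=3) = 1/3, P(X=4) = 2/3

Enumerate traces; 8 have nonzero weight after conditioning:
  (Z=1, Y=2, X=3, U=2, W=0) weight 1/81
  (Z=1, Y=2, X=3, U=2, W=1) weight 2/81
  (Z=1, Y=2, X=4, U=1, W=0) weight 1/81
  (Z=1, Y=2, X=4, U=1, W=1) weight 2/81
  (Z=1, Y=3, X=3, U=2, W=0) weight 1/162
  (Z=1, Y=3, X=3, U=2, W=1) weight 1/81
  (Z=1, Y=3, X=4, U=1, W=0) weight 2/81
  (Z=1, Y=3, X=4, U=1, W=1) weight 4/81
Group by X:
  weight(X=3) = 1/18
  weight(X=4) = 1/9
Total weight = 1/18 + 1/9 = 1/6
P(X=3 | obs) = 1/18 / 1/6 = 1/3
P(X=4 | obs) = 1/9 / 1/6 = 2/3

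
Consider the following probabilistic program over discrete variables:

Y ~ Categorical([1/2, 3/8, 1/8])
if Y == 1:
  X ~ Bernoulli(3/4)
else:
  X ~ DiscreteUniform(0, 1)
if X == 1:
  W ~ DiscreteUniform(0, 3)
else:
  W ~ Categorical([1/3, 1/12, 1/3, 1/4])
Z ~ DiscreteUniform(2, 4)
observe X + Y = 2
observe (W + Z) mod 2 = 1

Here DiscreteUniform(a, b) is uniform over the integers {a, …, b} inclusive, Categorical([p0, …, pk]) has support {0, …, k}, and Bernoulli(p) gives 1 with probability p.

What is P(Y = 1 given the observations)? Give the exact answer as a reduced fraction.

P(Y = 1 | obs) = 81/97

Enumerate traces; 12 have nonzero weight after conditioning:
  (Y=1, X=1, W=0, Z=3) weight 3/128
  (Y=1, X=1, W=1, Z=2) weight 3/128
  (Y=1, X=1, W=1, Z=4) weight 3/128
  (Y=1, X=1, W=2, Z=3) weight 3/128
  (Y=1, X=1, W=3, Z=2) weight 3/128
  (Y=1, X=1, W=3, Z=4) weight 3/128
  (Y=2, X=0, W=0, Z=3) weight 1/144
  (Y=2, X=0, W=1, Z=2) weight 1/576
  … 4 more
Group by Y:
  weight(Y=1) = 9/64
  weight(Y=2) = 1/36
Total weight = 9/64 + 1/36 = 97/576
P(Y=1 | obs) = 9/64 / 97/576 = 81/97
P(Y=2 | obs) = 1/36 / 97/576 = 16/97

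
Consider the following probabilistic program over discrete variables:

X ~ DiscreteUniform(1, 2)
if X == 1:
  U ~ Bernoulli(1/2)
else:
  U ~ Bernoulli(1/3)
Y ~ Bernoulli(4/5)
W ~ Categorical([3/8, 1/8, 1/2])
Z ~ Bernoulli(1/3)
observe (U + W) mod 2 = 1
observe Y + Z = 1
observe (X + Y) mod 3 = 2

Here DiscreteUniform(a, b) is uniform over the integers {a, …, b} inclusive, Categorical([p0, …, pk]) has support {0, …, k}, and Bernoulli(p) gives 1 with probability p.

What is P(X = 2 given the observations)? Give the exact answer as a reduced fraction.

P(X = 2 | obs) = 3/35

Enumerate traces; 6 have nonzero weight after conditioning:
  (X=1, U=0, Y=1, W=1, Z=0) weight 1/60
  (X=1, U=1, Y=1, W=0, Z=0) weight 1/20
  (X=1, U=1, Y=1, W=2, Z=0) weight 1/15
  (X=2, U=0, Y=0, W=1, Z=1) weight 1/360
  (X=2, U=1, Y=0, W=0, Z=1) weight 1/240
  (X=2, U=1, Y=0, W=2, Z=1) weight 1/180
Group by X:
  weight(X=1) = 2/15
  weight(X=2) = 1/80
Total weight = 2/15 + 1/80 = 7/48
P(X=1 | obs) = 2/15 / 7/48 = 32/35
P(X=2 | obs) = 1/80 / 7/48 = 3/35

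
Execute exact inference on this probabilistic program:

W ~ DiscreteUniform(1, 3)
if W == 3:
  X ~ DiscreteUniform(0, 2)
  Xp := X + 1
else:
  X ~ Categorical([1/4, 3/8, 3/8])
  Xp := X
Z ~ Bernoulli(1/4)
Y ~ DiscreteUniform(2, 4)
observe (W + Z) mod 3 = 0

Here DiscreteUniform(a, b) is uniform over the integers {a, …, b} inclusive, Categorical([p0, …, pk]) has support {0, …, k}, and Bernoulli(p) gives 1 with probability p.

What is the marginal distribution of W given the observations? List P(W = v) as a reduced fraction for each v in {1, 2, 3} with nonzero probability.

Enumerate traces; 18 have nonzero weight after conditioning:
  (W=2, X=0, Z=1, Y=2) weight 1/144
  (W=2, X=0, Z=1, Y=3) weight 1/144
  (W=2, X=0, Z=1, Y=4) weight 1/144
  (W=2, X=1, Z=1, Y=2) weight 1/96
  (W=2, X=1, Z=1, Y=3) weight 1/96
  (W=2, X=1, Z=1, Y=4) weight 1/96
  (W=2, X=2, Z=1, Y=2) weight 1/96
  (W=2, X=2, Z=1, Y=3) weight 1/96
  (W=3, X=0, Z=0, Y=2) weight 1/36
  … 9 more
Group by W:
  weight(W=2) = 1/12
  weight(W=3) = 1/4
Total weight = 1/12 + 1/4 = 1/3
P(W=2 | obs) = 1/12 / 1/3 = 1/4
P(W=3 | obs) = 1/4 / 1/3 = 3/4

P(W=2) = 1/4, P(W=3) = 3/4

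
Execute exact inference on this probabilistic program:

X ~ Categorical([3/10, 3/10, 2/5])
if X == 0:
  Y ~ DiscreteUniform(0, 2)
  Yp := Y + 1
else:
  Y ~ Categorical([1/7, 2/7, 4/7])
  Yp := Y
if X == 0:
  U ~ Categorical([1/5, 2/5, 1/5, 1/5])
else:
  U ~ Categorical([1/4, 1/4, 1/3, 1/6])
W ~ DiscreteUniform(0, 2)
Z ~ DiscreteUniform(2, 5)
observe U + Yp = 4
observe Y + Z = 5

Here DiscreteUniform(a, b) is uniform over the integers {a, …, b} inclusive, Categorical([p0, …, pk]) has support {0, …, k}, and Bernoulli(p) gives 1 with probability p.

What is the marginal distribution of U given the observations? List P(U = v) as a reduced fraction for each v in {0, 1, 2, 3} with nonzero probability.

Enumerate traces; 21 have nonzero weight after conditioning:
  (X=0, Y=0, U=3, W=0, Z=5) weight 1/600
  (X=0, Y=0, U=3, W=1, Z=5) weight 1/600
  (X=0, Y=0, U=3, W=2, Z=5) weight 1/600
  (X=0, Y=1, U=2, W=0, Z=4) weight 1/600
  (X=0, Y=1, U=2, W=1, Z=4) weight 1/600
  (X=0, Y=1, U=2, W=2, Z=4) weight 1/600
  (X=0, Y=2, U=1, W=0, Z=3) weight 1/300
  (X=0, Y=2, U=1, W=1, Z=3) weight 1/300
  … 13 more
Group by U:
  weight(U=1) = 1/100
  weight(U=2) = 23/600
  weight(U=3) = 1/75
Total weight = 1/100 + 23/600 + 1/75 = 37/600
P(U=1 | obs) = 1/100 / 37/600 = 6/37
P(U=2 | obs) = 23/600 / 37/600 = 23/37
P(U=3 | obs) = 1/75 / 37/600 = 8/37

P(U=1) = 6/37, P(U=2) = 23/37, P(U=3) = 8/37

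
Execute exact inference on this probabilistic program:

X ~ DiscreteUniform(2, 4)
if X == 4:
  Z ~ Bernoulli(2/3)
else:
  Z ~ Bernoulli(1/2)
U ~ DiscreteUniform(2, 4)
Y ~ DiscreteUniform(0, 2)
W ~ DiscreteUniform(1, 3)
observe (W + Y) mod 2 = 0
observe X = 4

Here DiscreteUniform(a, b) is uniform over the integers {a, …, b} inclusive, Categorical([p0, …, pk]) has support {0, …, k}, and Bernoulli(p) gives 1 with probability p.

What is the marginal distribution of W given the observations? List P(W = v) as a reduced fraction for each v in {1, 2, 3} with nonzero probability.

P(W=1) = 1/4, P(W=2) = 1/2, P(W=3) = 1/4

Enumerate traces; 24 have nonzero weight after conditioning:
  (X=4, Z=0, U=2, Y=0, W=2) weight 1/243
  (X=4, Z=0, U=2, Y=1, W=1) weight 1/243
  (X=4, Z=0, U=2, Y=1, W=3) weight 1/243
  (X=4, Z=0, U=2, Y=2, W=2) weight 1/243
  (X=4, Z=0, U=3, Y=0, W=2) weight 1/243
  (X=4, Z=0, U=3, Y=1, W=1) weight 1/243
  (X=4, Z=0, U=3, Y=1, W=3) weight 1/243
  (X=4, Z=0, U=3, Y=2, W=2) weight 1/243
  … 16 more
Group by W:
  weight(W=1) = 1/27
  weight(W=2) = 2/27
  weight(W=3) = 1/27
Total weight = 1/27 + 2/27 + 1/27 = 4/27
P(W=1 | obs) = 1/27 / 4/27 = 1/4
P(W=2 | obs) = 2/27 / 4/27 = 1/2
P(W=3 | obs) = 1/27 / 4/27 = 1/4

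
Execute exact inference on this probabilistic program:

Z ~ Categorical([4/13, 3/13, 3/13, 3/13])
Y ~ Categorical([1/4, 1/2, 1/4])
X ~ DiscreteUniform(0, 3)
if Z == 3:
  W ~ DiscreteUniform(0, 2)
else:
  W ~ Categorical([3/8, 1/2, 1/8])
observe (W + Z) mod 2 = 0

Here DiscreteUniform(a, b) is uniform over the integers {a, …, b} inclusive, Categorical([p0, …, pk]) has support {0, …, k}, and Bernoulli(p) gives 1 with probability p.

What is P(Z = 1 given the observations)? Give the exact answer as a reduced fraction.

P(Z = 1 | obs) = 1/4

Enumerate traces; 72 have nonzero weight after conditioning:
  (Z=0, Y=0, X=0, W=0) weight 3/416
  (Z=0, Y=0, X=0, W=2) weight 1/416
  (Z=0, Y=0, X=1, W=0) weight 3/416
  (Z=0, Y=0, X=1, W=2) weight 1/416
  (Z=0, Y=0, X=2, W=0) weight 3/416
  (Z=0, Y=0, X=2, W=2) weight 1/416
  (Z=0, Y=0, X=3, W=0) weight 3/416
  (Z=0, Y=0, X=3, W=2) weight 1/416
  (Z=1, Y=0, X=0, W=1) weight 3/416
  (Z=2, Y=0, X=0, W=0) weight 9/1664
  … 62 more
Group by Z:
  weight(Z=0) = 2/13
  weight(Z=1) = 3/26
  weight(Z=2) = 3/26
  weight(Z=3) = 1/13
Total weight = 2/13 + 3/26 + 3/26 + 1/13 = 6/13
P(Z=0 | obs) = 2/13 / 6/13 = 1/3
P(Z=1 | obs) = 3/26 / 6/13 = 1/4
P(Z=2 | obs) = 3/26 / 6/13 = 1/4
P(Z=3 | obs) = 1/13 / 6/13 = 1/6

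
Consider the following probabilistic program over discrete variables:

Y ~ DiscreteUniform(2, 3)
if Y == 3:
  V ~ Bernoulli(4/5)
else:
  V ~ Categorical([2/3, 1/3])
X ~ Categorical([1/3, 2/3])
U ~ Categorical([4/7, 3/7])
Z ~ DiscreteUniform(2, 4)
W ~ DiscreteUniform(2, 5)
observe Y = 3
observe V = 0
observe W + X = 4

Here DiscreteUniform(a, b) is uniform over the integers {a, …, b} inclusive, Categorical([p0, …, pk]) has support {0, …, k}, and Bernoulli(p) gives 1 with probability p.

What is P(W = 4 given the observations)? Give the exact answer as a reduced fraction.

P(W = 4 | obs) = 1/3

Enumerate traces; 12 have nonzero weight after conditioning:
  (Y=3, V=0, X=0, U=0, Z=2, W=4) weight 1/630
  (Y=3, V=0, X=0, U=0, Z=3, W=4) weight 1/630
  (Y=3, V=0, X=0, U=0, Z=4, W=4) weight 1/630
  (Y=3, V=0, X=0, U=1, Z=2, W=4) weight 1/840
  (Y=3, V=0, X=0, U=1, Z=3, W=4) weight 1/840
  (Y=3, V=0, X=0, U=1, Z=4, W=4) weight 1/840
  (Y=3, V=0, X=1, U=0, Z=2, W=3) weight 1/315
  (Y=3, V=0, X=1, U=0, Z=3, W=3) weight 1/315
  … 4 more
Group by W:
  weight(W=3) = 1/60
  weight(W=4) = 1/120
Total weight = 1/60 + 1/120 = 1/40
P(W=3 | obs) = 1/60 / 1/40 = 2/3
P(W=4 | obs) = 1/120 / 1/40 = 1/3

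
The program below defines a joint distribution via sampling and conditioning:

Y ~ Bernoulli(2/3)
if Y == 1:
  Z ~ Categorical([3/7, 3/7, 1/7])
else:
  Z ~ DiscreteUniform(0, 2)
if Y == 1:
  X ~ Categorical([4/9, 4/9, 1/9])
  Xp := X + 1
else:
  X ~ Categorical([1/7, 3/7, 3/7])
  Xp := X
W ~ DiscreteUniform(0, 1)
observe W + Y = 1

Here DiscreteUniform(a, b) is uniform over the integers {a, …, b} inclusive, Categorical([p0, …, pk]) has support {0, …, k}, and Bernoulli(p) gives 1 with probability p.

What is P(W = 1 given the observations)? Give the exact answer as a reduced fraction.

Enumerate traces; 18 have nonzero weight after conditioning:
  (Y=0, Z=0, X=0, W=1) weight 1/126
  (Y=0, Z=0, X=1, W=1) weight 1/42
  (Y=0, Z=0, X=2, W=1) weight 1/42
  (Y=0, Z=1, X=0, W=1) weight 1/126
  (Y=0, Z=1, X=1, W=1) weight 1/42
  (Y=0, Z=1, X=2, W=1) weight 1/42
  (Y=0, Z=2, X=0, W=1) weight 1/126
  (Y=0, Z=2, X=1, W=1) weight 1/42
  (Y=1, Z=0, X=0, W=0) weight 4/63
  … 9 more
Group by W:
  weight(W=0) = 1/3
  weight(W=1) = 1/6
Total weight = 1/3 + 1/6 = 1/2
P(W=0 | obs) = 1/3 / 1/2 = 2/3
P(W=1 | obs) = 1/6 / 1/2 = 1/3

P(W = 1 | obs) = 1/3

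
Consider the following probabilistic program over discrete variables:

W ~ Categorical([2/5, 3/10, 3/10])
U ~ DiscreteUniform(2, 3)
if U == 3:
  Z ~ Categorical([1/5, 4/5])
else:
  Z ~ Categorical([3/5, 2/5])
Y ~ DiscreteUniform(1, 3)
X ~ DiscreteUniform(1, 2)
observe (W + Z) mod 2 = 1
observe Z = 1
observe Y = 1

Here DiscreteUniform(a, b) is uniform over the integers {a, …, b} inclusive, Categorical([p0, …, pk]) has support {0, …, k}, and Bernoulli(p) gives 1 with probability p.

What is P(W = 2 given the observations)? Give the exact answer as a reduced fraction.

Enumerate traces; 8 have nonzero weight after conditioning:
  (W=0, U=2, Z=1, Y=1, X=1) weight 1/75
  (W=0, U=2, Z=1, Y=1, X=2) weight 1/75
  (W=0, U=3, Z=1, Y=1, X=1) weight 2/75
  (W=0, U=3, Z=1, Y=1, X=2) weight 2/75
  (W=2, U=2, Z=1, Y=1, X=1) weight 1/100
  (W=2, U=2, Z=1, Y=1, X=2) weight 1/100
  (W=2, U=3, Z=1, Y=1, X=1) weight 1/50
  (W=2, U=3, Z=1, Y=1, X=2) weight 1/50
Group by W:
  weight(W=0) = 2/25
  weight(W=2) = 3/50
Total weight = 2/25 + 3/50 = 7/50
P(W=0 | obs) = 2/25 / 7/50 = 4/7
P(W=2 | obs) = 3/50 / 7/50 = 3/7

P(W = 2 | obs) = 3/7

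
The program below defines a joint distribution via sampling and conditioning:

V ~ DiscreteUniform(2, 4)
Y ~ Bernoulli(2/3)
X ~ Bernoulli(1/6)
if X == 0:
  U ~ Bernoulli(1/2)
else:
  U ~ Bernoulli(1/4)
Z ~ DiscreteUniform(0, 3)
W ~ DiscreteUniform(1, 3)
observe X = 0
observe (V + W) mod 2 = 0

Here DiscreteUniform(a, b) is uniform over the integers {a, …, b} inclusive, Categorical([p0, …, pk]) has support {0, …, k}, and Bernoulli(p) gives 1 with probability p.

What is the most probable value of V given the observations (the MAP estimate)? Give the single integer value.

Enumerate traces; 64 have nonzero weight after conditioning:
  (V=2, Y=0, X=0, U=0, Z=0, W=2) weight 5/1296
  (V=2, Y=0, X=0, U=0, Z=1, W=2) weight 5/1296
  (V=2, Y=0, X=0, U=0, Z=2, W=2) weight 5/1296
  (V=2, Y=0, X=0, U=0, Z=3, W=2) weight 5/1296
  (V=2, Y=0, X=0, U=1, Z=0, W=2) weight 5/1296
  (V=2, Y=0, X=0, U=1, Z=1, W=2) weight 5/1296
  (V=2, Y=0, X=0, U=1, Z=2, W=2) weight 5/1296
  (V=2, Y=0, X=0, U=1, Z=3, W=2) weight 5/1296
  (V=3, Y=0, X=0, U=0, Z=0, W=1) weight 5/1296
  (V=4, Y=0, X=0, U=0, Z=0, W=2) weight 5/1296
  … 54 more
Group by V:
  weight(V=2) = 5/54
  weight(V=3) = 5/27
  weight(V=4) = 5/54
Total weight = 5/54 + 5/27 + 5/54 = 10/27
P(V=2 | obs) = 5/54 / 10/27 = 1/4
P(V=3 | obs) = 5/27 / 10/27 = 1/2
P(V=4 | obs) = 5/54 / 10/27 = 1/4
argmax = 3

argmax_v P(V = v | obs) = 3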